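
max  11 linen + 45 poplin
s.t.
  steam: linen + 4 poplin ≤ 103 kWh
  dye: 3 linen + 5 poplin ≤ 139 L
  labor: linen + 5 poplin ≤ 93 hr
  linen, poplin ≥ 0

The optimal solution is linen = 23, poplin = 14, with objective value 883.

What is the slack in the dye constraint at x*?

0

dye used = 3·23 + 5·14 = 139; slack = 139 − 139 = 0.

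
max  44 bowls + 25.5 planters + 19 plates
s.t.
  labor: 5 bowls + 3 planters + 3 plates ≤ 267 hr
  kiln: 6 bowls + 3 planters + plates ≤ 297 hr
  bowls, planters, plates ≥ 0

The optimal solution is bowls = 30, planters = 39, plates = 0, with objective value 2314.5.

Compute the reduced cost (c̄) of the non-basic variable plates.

-3.5

Both labor and kiln are binding at x*.
The binding rows give the dual system: 5·y_labor + 6·y_kiln = 44 and 3·y_labor + 3·y_kiln = 25.5.
→ y_labor = 7 and y_kiln = 1.5.
Reduced cost of plates: c₃ − yᵀa₃ = 19 − (7·3 + 1.5·1) = 19 − 22.5 = -3.5.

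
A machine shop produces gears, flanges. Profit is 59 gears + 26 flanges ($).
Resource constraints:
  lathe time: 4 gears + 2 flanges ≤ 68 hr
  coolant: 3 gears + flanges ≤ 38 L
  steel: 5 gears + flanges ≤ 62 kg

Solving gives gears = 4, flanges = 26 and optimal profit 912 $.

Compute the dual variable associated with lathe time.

Binding: lathe time and coolant. Non-binding: steel (16 unused).
Since steel is not tight, its dual is 0.
From A_Bᵀ y = c: 4·y_lathe time + 3·y_coolant = 59; 2·y_lathe time + 1·y_coolant = 26.
Solving: y_lathe time = 9.5, y_coolant = 7.
Shadow price of lathe time = 9.5.

9.5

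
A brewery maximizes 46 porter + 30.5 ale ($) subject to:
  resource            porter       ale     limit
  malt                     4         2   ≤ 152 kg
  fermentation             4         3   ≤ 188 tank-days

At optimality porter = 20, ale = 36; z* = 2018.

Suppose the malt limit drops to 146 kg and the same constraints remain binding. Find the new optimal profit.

At the optimum: malt uses 152 of 152 (binding); fermentation uses 188 of 188 (binding).
The binding rows give the dual system: 4·y_malt + 4·y_fermentation = 46 and 2·y_malt + 3·y_fermentation = 30.5.
Solving: y_malt = 4, y_fermentation = 7.5.
Δz = y_malt·Δb = 4 × (-6) = -24, so new z* = 2018 − 24 = 1994.

1994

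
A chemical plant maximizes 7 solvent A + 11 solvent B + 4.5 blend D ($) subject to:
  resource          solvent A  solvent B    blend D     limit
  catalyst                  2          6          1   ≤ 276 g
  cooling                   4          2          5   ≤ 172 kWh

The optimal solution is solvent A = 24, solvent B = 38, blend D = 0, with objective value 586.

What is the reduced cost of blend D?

-2

Check each constraint at x*: catalyst 276/276 (tight); cooling 172/172 (tight).
From A_Bᵀ y = c: 2·y_catalyst + 4·y_cooling = 7; 6·y_catalyst + 2·y_cooling = 11.
This yields shadow prices y_catalyst = 1.5, y_cooling = 1.
Reduced cost of blend D: c₃ − yᵀa₃ = 4.5 − (1.5·1 + 1·5) = 4.5 − 6.5 = -2.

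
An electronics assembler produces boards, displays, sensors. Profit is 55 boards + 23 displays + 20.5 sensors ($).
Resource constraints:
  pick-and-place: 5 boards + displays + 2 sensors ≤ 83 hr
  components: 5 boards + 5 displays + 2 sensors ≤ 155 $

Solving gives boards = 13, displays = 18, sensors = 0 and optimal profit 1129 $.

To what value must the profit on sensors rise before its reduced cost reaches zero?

22

Both pick-and-place and components are binding at x*.
Dual feasibility on the basic columns requires 5·y_pick-and-place + 5·y_components = 55, 1·y_pick-and-place + 5·y_components = 23.
This yields shadow prices y_pick-and-place = 8, y_components = 3.
sensors enters the basis when its profit ≥ yᵀa₃ = 8·2 + 3·2 = 22.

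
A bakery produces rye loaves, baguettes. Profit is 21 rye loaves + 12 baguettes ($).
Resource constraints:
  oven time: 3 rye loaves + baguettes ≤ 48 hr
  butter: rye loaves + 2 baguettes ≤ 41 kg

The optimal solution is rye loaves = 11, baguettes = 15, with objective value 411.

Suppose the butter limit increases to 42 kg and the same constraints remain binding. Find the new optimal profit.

414

Both oven time and butter are binding at x*.
The binding rows give the dual system: 3·y_oven time + 1·y_butter = 21 and 1·y_oven time + 2·y_butter = 12.
→ y_oven time = 6 and y_butter = 3.
Δz = y_butter·Δb = 3 × (1) = 3, so new z* = 411 + 3 = 414.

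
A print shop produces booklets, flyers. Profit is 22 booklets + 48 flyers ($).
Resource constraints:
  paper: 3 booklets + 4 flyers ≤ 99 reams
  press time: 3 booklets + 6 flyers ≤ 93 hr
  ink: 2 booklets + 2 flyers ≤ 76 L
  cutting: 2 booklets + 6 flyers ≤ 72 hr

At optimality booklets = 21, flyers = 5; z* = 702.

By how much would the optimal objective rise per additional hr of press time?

Binding: press time and cutting. Non-binding: paper (16 unused), ink (24 unused).
Since paper, ink are not tight, their duals are 0.
The binding rows give the dual system: 3·y_press time + 2·y_cutting = 22 and 6·y_press time + 6·y_cutting = 48.
Solving: y_press time = 6, y_cutting = 2.
Shadow price of press time = 6.

6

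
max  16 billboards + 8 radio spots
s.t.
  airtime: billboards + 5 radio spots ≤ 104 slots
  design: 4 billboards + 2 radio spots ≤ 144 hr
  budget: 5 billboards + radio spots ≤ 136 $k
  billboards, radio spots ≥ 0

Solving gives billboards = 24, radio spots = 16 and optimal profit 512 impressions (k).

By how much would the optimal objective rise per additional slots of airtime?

Check each constraint at x*: airtime 104/104 (tight); design 128/144 (slack 16); budget 136/136 (tight).
By complementary slackness, y = 0 for the non-binding constraint.
Dual feasibility on the basic columns requires 1·y_airtime + 5·y_budget = 16, 5·y_airtime + 1·y_budget = 8.
→ y_airtime = 1 and y_budget = 3.
Shadow price of airtime = 1.

1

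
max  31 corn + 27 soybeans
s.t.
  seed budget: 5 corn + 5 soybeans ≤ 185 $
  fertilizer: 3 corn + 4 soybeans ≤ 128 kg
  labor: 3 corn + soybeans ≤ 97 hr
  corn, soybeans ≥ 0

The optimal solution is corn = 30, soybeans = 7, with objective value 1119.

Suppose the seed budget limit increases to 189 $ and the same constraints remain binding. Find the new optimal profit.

1139

At the optimum: seed budget uses 185 of 185 (binding); fertilizer uses 118 of 128 (slack = 10); labor uses 97 of 97 (binding).
Since fertilizer is not tight, its dual is 0.
From A_Bᵀ y = c: 5·y_seed budget + 3·y_labor = 31; 5·y_seed budget + 1·y_labor = 27.
This yields shadow prices y_seed budget = 5, y_labor = 2.
Δz = y_seed budget·Δb = 5 × (4) = 20, so new z* = 1119 + 20 = 1139.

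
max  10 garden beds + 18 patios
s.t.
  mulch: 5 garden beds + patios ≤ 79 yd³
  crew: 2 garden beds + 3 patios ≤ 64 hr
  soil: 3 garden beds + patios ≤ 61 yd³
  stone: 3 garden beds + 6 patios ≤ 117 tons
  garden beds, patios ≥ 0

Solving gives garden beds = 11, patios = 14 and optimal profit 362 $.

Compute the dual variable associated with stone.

2

At the optimum: mulch uses 69 of 79 (slack = 10); crew uses 64 of 64 (binding); soil uses 47 of 61 (slack = 14); stone uses 117 of 117 (binding).
By complementary slackness, y = 0 for the non-binding constraints.
Dual feasibility on the basic columns requires 2·y_crew + 3·y_stone = 10, 3·y_crew + 6·y_stone = 18.
→ y_crew = 2 and y_stone = 2.
Shadow price of stone = 2.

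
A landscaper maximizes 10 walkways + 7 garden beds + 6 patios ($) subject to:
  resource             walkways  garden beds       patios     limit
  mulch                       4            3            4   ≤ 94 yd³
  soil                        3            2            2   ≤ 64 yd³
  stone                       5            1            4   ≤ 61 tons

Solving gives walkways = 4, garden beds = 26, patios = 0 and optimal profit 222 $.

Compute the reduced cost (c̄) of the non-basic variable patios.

-2

Check each constraint at x*: mulch 94/94 (tight); soil 64/64 (tight); stone 46/61 (slack 15).
Slack constraints have shadow price 0 (complementary slackness).
From A_Bᵀ y = c: 4·y_mulch + 3·y_soil = 10; 3·y_mulch + 2·y_soil = 7.
Solving: y_mulch = 1, y_soil = 2.
Reduced cost of patios: c₃ − yᵀa₃ = 6 − (1·4 + 2·2) = 6 − 8 = -2.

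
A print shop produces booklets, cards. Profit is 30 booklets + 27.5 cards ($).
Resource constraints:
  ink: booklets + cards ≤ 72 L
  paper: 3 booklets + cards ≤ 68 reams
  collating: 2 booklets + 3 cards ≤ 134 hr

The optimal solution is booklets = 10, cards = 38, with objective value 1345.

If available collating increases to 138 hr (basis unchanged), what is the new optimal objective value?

1375

At the optimum: ink uses 48 of 72 (slack = 24); paper uses 68 of 68 (binding); collating uses 134 of 134 (binding).
Slack constraints have shadow price 0 (complementary slackness).
The binding rows give the dual system: 3·y_paper + 2·y_collating = 30 and 1·y_paper + 3·y_collating = 27.5.
→ y_paper = 5 and y_collating = 7.5.
Δz = y_collating·Δb = 7.5 × (4) = 30, so new z* = 1345 + 30 = 1375.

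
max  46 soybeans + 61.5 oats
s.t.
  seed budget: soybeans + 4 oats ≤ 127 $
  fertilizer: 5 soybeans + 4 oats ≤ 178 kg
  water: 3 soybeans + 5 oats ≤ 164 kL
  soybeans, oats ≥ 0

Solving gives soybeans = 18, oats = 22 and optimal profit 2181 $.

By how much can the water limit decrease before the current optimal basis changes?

Binding constraints: fertilizer, water. The basis is B = [[5,4],[3,5]] with det 13.
Per unit decrease in water, x* moves by d = (0.3077, -0.3846).
The basis stays optimal until oats reaches 0; allowable decrease = 57.2 kL.

57.2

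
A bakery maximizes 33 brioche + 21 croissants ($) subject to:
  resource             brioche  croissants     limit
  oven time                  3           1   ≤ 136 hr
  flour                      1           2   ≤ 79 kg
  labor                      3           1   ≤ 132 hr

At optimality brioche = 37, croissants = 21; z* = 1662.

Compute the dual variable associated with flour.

6

At the optimum: oven time uses 132 of 136 (slack = 4); flour uses 79 of 79 (binding); labor uses 132 of 132 (binding).
Slack constraints have shadow price 0 (complementary slackness).
Dual feasibility on the basic columns requires 1·y_flour + 3·y_labor = 33, 2·y_flour + 1·y_labor = 21.
This yields shadow prices y_flour = 6, y_labor = 9.
Shadow price of flour = 6.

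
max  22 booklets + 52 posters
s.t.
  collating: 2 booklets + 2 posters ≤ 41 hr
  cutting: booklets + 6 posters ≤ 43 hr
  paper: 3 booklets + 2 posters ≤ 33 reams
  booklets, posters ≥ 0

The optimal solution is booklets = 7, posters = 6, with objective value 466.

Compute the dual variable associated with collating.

0

Check each constraint at x*: collating 26/41 (slack 15); cutting 43/43 (tight); paper 33/33 (tight).
By complementary slackness, y = 0 for the non-binding constraint.
Dual feasibility on the basic columns requires 1·y_cutting + 3·y_paper = 22, 6·y_cutting + 2·y_paper = 52.
→ y_cutting = 7 and y_paper = 5.
Shadow price of collating = 0.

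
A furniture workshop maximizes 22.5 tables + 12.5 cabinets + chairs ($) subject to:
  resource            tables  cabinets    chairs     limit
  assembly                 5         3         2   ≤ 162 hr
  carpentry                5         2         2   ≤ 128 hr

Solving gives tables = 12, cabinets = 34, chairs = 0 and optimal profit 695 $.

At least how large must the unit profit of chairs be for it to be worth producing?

Both assembly and carpentry are binding at x*.
Dual feasibility on the basic columns requires 5·y_assembly + 5·y_carpentry = 22.5, 3·y_assembly + 2·y_carpentry = 12.5.
Solving: y_assembly = 3.5, y_carpentry = 1.
chairs enters the basis when its profit ≥ yᵀa₃ = 3.5·2 + 1·2 = 9.

9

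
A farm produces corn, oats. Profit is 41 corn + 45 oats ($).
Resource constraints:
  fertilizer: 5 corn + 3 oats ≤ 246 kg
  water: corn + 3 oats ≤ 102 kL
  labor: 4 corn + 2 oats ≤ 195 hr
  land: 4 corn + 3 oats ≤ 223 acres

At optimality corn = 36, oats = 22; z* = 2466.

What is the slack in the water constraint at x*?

water used = 1·36 + 3·22 = 102; slack = 102 − 102 = 0.

0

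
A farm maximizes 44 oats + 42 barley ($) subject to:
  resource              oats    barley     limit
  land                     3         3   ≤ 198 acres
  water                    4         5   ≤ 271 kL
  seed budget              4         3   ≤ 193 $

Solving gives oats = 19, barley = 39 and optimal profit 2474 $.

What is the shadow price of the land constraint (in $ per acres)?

At the optimum: land uses 174 of 198 (slack = 24); water uses 271 of 271 (binding); seed budget uses 193 of 193 (binding).
Since land is not tight, its dual is 0.
The binding rows give the dual system: 4·y_water + 4·y_seed budget = 44 and 5·y_water + 3·y_seed budget = 42.
This yields shadow prices y_water = 4.5, y_seed budget = 6.5.
Shadow price of land = 0.

0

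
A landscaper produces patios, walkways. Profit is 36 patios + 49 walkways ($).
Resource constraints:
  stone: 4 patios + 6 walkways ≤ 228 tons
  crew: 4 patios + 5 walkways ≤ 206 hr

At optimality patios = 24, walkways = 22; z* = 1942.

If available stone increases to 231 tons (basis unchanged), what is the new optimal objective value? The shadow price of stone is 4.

1954

Δb = 3, so new z* = 1942 + (4)·(3) = 1942 + 12 = 1954.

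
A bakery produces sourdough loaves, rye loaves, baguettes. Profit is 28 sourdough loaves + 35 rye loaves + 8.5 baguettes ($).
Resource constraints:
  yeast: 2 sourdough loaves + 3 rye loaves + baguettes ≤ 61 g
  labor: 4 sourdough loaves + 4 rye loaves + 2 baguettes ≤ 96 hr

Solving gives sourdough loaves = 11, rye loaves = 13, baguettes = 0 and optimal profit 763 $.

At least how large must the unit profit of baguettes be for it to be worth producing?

At the optimum: yeast uses 61 of 61 (binding); labor uses 96 of 96 (binding).
The binding rows give the dual system: 2·y_yeast + 4·y_labor = 28 and 3·y_yeast + 4·y_labor = 35.
→ y_yeast = 7 and y_labor = 3.5.
baguettes enters the basis when its profit ≥ yᵀa₃ = 7·1 + 3.5·2 = 14.

14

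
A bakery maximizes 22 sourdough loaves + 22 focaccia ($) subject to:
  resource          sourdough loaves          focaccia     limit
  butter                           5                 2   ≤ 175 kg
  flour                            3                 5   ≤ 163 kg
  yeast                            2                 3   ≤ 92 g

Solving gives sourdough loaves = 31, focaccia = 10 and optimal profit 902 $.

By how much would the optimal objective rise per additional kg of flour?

0

Check each constraint at x*: butter 175/175 (tight); flour 143/163 (slack 20); yeast 92/92 (tight).
By complementary slackness, y = 0 for the non-binding constraint.
The binding rows give the dual system: 5·y_butter + 2·y_yeast = 22 and 2·y_butter + 3·y_yeast = 22.
This yields shadow prices y_butter = 2, y_yeast = 6.
Shadow price of flour = 0.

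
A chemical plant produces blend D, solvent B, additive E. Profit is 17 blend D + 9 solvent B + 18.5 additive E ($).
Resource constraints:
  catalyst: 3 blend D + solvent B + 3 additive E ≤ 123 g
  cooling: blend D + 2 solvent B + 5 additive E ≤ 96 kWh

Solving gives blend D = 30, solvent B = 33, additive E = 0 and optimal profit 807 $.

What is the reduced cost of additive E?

Check each constraint at x*: catalyst 123/123 (tight); cooling 96/96 (tight).
From A_Bᵀ y = c: 3·y_catalyst + 1·y_cooling = 17; 1·y_catalyst + 2·y_cooling = 9.
Solving: y_catalyst = 5, y_cooling = 2.
Reduced cost of additive E: c₃ − yᵀa₃ = 18.5 − (5·3 + 2·5) = 18.5 − 25 = -6.5.

-6.5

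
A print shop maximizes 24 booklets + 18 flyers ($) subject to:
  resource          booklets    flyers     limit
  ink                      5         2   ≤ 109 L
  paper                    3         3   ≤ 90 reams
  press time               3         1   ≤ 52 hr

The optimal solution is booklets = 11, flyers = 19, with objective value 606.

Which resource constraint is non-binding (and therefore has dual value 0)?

ink

ink: 93/109 (slack 16)
paper: 90/90 (binding)
press time: 52/52 (binding)
By complementary slackness, a constraint with positive slack has shadow price 0 → ink.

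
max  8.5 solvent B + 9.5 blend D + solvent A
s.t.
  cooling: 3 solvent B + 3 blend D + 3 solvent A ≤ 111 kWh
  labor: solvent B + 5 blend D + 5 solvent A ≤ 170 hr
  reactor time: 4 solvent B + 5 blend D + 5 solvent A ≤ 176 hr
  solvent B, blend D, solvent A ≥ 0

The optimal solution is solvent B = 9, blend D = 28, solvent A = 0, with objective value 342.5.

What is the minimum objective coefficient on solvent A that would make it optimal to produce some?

9.5

At the optimum: cooling uses 111 of 111 (binding); labor uses 149 of 170 (slack = 21); reactor time uses 176 of 176 (binding).
Since labor is not tight, its dual is 0.
Dual feasibility on the basic columns requires 3·y_cooling + 4·y_reactor time = 8.5, 3·y_cooling + 5·y_reactor time = 9.5.
This yields shadow prices y_cooling = 1.5, y_reactor time = 1.
solvent A enters the basis when its profit ≥ yᵀa₃ = 1.5·3 + 1·5 = 9.5.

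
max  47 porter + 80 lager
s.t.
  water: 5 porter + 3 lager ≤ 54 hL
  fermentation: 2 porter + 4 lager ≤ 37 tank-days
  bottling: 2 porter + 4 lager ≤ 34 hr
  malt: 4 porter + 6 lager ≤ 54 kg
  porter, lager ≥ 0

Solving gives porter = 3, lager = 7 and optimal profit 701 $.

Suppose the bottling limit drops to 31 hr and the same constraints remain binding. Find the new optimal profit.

Check each constraint at x*: water 36/54 (slack 18); fermentation 34/37 (slack 3); bottling 34/34 (tight); malt 54/54 (tight).
Slack constraints have shadow price 0 (complementary slackness).
The binding rows give the dual system: 2·y_bottling + 4·y_malt = 47 and 4·y_bottling + 6·y_malt = 80.
This yields shadow prices y_bottling = 9.5, y_malt = 7.
Δz = y_bottling·Δb = 9.5 × (-3) = -28.5, so new z* = 701 − 28.5 = 672.5.

672.5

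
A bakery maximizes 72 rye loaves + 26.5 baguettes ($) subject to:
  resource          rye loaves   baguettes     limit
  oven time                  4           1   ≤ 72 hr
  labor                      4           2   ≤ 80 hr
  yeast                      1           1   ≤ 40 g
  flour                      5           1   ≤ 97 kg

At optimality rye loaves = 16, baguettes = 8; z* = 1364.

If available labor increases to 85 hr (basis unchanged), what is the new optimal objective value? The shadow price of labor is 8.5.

1406.5

Δb = 5, so new z* = 1364 + (8.5)·(5) = 1364 + 42.5 = 1406.5.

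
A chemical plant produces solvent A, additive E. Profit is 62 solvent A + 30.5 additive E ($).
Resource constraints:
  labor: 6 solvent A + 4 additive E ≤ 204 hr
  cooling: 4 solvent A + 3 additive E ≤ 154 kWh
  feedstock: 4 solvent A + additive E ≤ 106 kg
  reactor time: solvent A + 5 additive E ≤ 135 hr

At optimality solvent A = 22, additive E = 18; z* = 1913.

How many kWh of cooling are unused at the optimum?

12

cooling used = 4·22 + 3·18 = 142; slack = 154 − 142 = 12.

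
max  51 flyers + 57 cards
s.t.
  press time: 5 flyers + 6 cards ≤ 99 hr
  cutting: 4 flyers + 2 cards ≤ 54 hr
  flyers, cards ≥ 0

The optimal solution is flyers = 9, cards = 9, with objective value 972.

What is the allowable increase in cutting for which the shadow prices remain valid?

Binding constraints: press time, cutting. The basis is B = [[5,6],[4,2]] with det -14.
Per unit increase in cutting, x* moves by d = (0.4286, -0.3571).
The basis stays optimal until cards reaches 0; allowable increase = 25.2 hr.

25.2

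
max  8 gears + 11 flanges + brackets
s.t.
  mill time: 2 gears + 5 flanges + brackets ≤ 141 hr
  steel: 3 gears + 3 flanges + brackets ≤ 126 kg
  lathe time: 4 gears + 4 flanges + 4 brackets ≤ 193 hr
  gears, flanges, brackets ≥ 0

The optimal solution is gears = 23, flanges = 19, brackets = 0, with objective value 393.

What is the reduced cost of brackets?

Check each constraint at x*: mill time 141/141 (tight); steel 126/126 (tight); lathe time 168/193 (slack 25).
Slack constraints have shadow price 0 (complementary slackness).
The binding rows give the dual system: 2·y_mill time + 3·y_steel = 8 and 5·y_mill time + 3·y_steel = 11.
This yields shadow prices y_mill time = 1, y_steel = 2.
Reduced cost of brackets: c₃ − yᵀa₃ = 1 − (1·1 + 2·1) = 1 − 3 = -2.

-2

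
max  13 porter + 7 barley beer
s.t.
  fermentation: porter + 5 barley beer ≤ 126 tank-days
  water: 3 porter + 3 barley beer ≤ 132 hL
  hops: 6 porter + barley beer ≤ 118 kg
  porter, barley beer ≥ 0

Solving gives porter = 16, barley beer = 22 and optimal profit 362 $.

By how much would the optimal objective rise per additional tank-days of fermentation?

Binding: fermentation and hops. Non-binding: water (18 unused).
Since water is not tight, its dual is 0.
From A_Bᵀ y = c: 1·y_fermentation + 6·y_hops = 13; 5·y_fermentation + 1·y_hops = 7.
This yields shadow prices y_fermentation = 1, y_hops = 2.
Shadow price of fermentation = 1.

1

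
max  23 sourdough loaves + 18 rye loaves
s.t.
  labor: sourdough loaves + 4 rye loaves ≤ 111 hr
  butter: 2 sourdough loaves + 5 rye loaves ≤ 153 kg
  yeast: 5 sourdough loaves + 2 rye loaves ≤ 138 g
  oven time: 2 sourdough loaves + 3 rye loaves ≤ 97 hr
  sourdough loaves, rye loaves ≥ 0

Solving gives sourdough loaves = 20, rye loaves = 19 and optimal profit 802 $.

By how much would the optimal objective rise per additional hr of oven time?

At the optimum: labor uses 96 of 111 (slack = 15); butter uses 135 of 153 (slack = 18); yeast uses 138 of 138 (binding); oven time uses 97 of 97 (binding).
Slack constraints have shadow price 0 (complementary slackness).
From A_Bᵀ y = c: 5·y_yeast + 2·y_oven time = 23; 2·y_yeast + 3·y_oven time = 18.
Solving: y_yeast = 3, y_oven time = 4.
Shadow price of oven time = 4.

4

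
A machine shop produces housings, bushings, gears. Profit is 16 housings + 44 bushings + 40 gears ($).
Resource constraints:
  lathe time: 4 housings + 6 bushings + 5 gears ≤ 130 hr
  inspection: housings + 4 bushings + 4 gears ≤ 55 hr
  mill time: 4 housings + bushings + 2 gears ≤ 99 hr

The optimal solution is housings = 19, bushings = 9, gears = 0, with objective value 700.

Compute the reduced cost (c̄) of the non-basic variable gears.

-2

At the optimum: lathe time uses 130 of 130 (binding); inspection uses 55 of 55 (binding); mill time uses 85 of 99 (slack = 14).
Since mill time is not tight, its dual is 0.
From A_Bᵀ y = c: 4·y_lathe time + 1·y_inspection = 16; 6·y_lathe time + 4·y_inspection = 44.
Solving: y_lathe time = 2, y_inspection = 8.
Reduced cost of gears: c₃ − yᵀa₃ = 40 − (2·5 + 8·4) = 40 − 42 = -2.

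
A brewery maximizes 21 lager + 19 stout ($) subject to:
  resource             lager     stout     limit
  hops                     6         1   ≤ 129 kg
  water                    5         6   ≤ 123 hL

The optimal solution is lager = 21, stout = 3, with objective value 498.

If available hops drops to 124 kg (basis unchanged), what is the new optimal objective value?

493

Both hops and water are binding at x*.
The binding rows give the dual system: 6·y_hops + 5·y_water = 21 and 1·y_hops + 6·y_water = 19.
→ y_hops = 1 and y_water = 3.
Δz = y_hops·Δb = 1 × (-5) = -5, so new z* = 498 − 5 = 493.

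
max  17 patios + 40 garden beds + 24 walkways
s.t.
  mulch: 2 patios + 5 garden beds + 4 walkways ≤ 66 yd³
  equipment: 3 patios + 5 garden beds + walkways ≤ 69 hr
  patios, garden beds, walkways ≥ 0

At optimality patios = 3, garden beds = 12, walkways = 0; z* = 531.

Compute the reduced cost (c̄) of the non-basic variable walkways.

At the optimum: mulch uses 66 of 66 (binding); equipment uses 69 of 69 (binding).
From A_Bᵀ y = c: 2·y_mulch + 3·y_equipment = 17; 5·y_mulch + 5·y_equipment = 40.
→ y_mulch = 7 and y_equipment = 1.
Reduced cost of walkways: c₃ − yᵀa₃ = 24 − (7·4 + 1·1) = 24 − 29 = -5.

-5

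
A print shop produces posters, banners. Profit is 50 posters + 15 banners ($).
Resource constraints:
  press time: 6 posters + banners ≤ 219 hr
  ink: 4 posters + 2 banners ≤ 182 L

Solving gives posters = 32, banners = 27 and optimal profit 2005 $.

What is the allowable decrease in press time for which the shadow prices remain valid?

128

Binding constraints: press time, ink. The basis is B = [[6,1],[4,2]] with det 8.
Per unit decrease in press time, x* moves by d = (-0.25, 0.5).
The basis stays optimal until posters reaches 0; allowable decrease = 128 hr.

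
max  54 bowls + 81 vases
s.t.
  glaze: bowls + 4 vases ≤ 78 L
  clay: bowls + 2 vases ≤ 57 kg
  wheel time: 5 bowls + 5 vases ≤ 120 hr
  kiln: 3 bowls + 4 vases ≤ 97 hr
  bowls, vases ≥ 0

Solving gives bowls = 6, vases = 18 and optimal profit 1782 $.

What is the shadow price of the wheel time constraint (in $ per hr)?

9

At the optimum: glaze uses 78 of 78 (binding); clay uses 42 of 57 (slack = 15); wheel time uses 120 of 120 (binding); kiln uses 90 of 97 (slack = 7).
By complementary slackness, y = 0 for the non-binding constraints.
The binding rows give the dual system: 1·y_glaze + 5·y_wheel time = 54 and 4·y_glaze + 5·y_wheel time = 81.
Solving: y_glaze = 9, y_wheel time = 9.
Shadow price of wheel time = 9.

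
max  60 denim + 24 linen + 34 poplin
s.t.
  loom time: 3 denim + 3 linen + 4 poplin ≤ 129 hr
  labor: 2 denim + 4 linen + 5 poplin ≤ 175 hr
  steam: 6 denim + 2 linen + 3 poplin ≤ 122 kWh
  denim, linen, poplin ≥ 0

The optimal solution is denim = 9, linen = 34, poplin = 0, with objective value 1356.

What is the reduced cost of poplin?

-1

Binding: loom time and steam. Non-binding: labor (21 unused).
By complementary slackness, y = 0 for the non-binding constraint.
The binding rows give the dual system: 3·y_loom time + 6·y_steam = 60 and 3·y_loom time + 2·y_steam = 24.
This yields shadow prices y_loom time = 2, y_steam = 9.
Reduced cost of poplin: c₃ − yᵀa₃ = 34 − (2·4 + 9·3) = 34 − 35 = -1.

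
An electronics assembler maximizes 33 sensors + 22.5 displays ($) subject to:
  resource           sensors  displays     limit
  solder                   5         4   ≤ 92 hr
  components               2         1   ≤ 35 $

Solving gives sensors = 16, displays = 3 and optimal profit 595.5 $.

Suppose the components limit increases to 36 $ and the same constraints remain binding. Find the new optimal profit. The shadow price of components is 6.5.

Δb = 1, so new z* = 595.5 + (6.5)·(1) = 595.5 + 6.5 = 602.

602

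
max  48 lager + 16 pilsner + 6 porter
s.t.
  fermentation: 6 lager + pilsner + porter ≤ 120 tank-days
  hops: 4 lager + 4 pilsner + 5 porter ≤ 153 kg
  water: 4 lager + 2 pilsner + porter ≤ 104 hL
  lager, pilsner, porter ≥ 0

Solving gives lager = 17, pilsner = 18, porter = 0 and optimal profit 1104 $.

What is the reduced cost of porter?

Binding: fermentation and water. Non-binding: hops (13 unused).
By complementary slackness, y = 0 for the non-binding constraint.
Dual feasibility on the basic columns requires 6·y_fermentation + 4·y_water = 48, 1·y_fermentation + 2·y_water = 16.
This yields shadow prices y_fermentation = 4, y_water = 6.
Reduced cost of porter: c₃ − yᵀa₃ = 6 − (4·1 + 6·1) = 6 − 10 = -4.

-4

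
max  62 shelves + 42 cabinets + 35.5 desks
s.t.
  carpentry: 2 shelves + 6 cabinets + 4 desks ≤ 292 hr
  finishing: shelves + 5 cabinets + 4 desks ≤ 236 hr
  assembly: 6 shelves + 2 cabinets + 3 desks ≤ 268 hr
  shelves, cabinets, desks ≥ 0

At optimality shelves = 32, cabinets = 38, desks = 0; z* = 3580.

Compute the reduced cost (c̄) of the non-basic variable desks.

-7.5

Binding: carpentry and assembly. Non-binding: finishing (14 unused).
Slack constraints have shadow price 0 (complementary slackness).
The binding rows give the dual system: 2·y_carpentry + 6·y_assembly = 62 and 6·y_carpentry + 2·y_assembly = 42.
Solving: y_carpentry = 4, y_assembly = 9.
Reduced cost of desks: c₃ − yᵀa₃ = 35.5 − (4·4 + 9·3) = 35.5 − 43 = -7.5.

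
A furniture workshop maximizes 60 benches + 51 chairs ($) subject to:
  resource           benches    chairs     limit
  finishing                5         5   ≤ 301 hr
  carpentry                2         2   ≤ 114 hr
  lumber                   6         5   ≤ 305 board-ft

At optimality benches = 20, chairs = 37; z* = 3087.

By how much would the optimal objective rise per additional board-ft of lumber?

9

Check each constraint at x*: finishing 285/301 (slack 16); carpentry 114/114 (tight); lumber 305/305 (tight).
By complementary slackness, y = 0 for the non-binding constraint.
Dual feasibility on the basic columns requires 2·y_carpentry + 6·y_lumber = 60, 2·y_carpentry + 5·y_lumber = 51.
Solving: y_carpentry = 3, y_lumber = 9.
Shadow price of lumber = 9.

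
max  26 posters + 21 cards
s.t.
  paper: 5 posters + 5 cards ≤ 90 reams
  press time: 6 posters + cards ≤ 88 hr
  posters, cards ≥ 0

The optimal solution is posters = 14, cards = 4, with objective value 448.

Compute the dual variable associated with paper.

Check each constraint at x*: paper 90/90 (tight); press time 88/88 (tight).
Dual feasibility on the basic columns requires 5·y_paper + 6·y_press time = 26, 5·y_paper + 1·y_press time = 21.
This yields shadow prices y_paper = 4, y_press time = 1.
Shadow price of paper = 4.

4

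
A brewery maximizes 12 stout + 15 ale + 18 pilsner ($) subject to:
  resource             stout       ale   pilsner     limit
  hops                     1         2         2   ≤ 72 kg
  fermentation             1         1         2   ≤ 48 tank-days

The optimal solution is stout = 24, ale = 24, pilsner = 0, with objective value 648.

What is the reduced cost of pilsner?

-6

Check each constraint at x*: hops 72/72 (tight); fermentation 48/48 (tight).
From A_Bᵀ y = c: 1·y_hops + 1·y_fermentation = 12; 2·y_hops + 1·y_fermentation = 15.
This yields shadow prices y_hops = 3, y_fermentation = 9.
Reduced cost of pilsner: c₃ − yᵀa₃ = 18 − (3·2 + 9·2) = 18 − 24 = -6.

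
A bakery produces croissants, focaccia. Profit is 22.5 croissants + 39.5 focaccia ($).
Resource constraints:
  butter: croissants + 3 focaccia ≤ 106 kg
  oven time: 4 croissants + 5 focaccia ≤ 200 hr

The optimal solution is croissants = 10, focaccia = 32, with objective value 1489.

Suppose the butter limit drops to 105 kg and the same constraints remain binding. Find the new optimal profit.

Check each constraint at x*: butter 106/106 (tight); oven time 200/200 (tight).
From A_Bᵀ y = c: 1·y_butter + 4·y_oven time = 22.5; 3·y_butter + 5·y_oven time = 39.5.
This yields shadow prices y_butter = 6.5, y_oven time = 4.
Δz = y_butter·Δb = 6.5 × (-1) = -6.5, so new z* = 1489 − 6.5 = 1482.5.

1482.5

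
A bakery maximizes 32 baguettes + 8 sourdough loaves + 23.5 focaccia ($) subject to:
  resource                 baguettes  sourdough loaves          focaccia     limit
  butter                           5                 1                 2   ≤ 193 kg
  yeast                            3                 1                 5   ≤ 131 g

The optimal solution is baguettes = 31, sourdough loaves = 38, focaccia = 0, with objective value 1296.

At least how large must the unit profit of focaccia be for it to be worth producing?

Check each constraint at x*: butter 193/193 (tight); yeast 131/131 (tight).
From A_Bᵀ y = c: 5·y_butter + 3·y_yeast = 32; 1·y_butter + 1·y_yeast = 8.
Solving: y_butter = 4, y_yeast = 4.
focaccia enters the basis when its profit ≥ yᵀa₃ = 4·2 + 4·5 = 28.

28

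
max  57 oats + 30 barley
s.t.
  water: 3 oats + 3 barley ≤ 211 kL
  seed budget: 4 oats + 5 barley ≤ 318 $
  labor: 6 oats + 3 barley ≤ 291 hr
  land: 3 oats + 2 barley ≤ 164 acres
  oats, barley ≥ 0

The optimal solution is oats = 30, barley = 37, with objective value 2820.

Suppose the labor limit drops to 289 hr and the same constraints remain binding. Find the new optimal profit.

At the optimum: water uses 201 of 211 (slack = 10); seed budget uses 305 of 318 (slack = 13); labor uses 291 of 291 (binding); land uses 164 of 164 (binding).
By complementary slackness, y = 0 for the non-binding constraints.
From A_Bᵀ y = c: 6·y_labor + 3·y_land = 57; 3·y_labor + 2·y_land = 30.
→ y_labor = 8 and y_land = 3.
Δz = y_labor·Δb = 8 × (-2) = -16, so new z* = 2820 − 16 = 2804.

2804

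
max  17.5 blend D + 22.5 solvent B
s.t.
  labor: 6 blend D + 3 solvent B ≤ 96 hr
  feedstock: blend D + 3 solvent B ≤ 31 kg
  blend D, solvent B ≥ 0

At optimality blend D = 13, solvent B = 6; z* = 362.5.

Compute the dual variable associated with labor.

2

Check each constraint at x*: labor 96/96 (tight); feedstock 31/31 (tight).
The binding rows give the dual system: 6·y_labor + 1·y_feedstock = 17.5 and 3·y_labor + 3·y_feedstock = 22.5.
Solving: y_labor = 2, y_feedstock = 5.5.
Shadow price of labor = 2.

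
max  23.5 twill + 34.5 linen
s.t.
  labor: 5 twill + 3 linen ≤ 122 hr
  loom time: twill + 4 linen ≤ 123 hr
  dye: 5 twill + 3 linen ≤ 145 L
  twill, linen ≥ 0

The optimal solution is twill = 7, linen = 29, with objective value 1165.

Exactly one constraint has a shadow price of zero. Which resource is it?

dye

labor: 122/122 (binding)
loom time: 123/123 (binding)
dye: 122/145 (slack 23)
By complementary slackness, a constraint with positive slack has shadow price 0 → dye.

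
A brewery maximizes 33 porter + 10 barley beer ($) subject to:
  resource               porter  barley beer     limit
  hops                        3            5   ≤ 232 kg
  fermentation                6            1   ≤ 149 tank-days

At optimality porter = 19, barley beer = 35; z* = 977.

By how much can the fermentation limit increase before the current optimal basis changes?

Binding constraints: hops, fermentation. The basis is B = [[3,5],[6,1]] with det -27.
Per unit increase in fermentation, x* moves by d = (0.1852, -0.1111).
The basis stays optimal until barley beer reaches 0; allowable increase = 315 tank-days.

315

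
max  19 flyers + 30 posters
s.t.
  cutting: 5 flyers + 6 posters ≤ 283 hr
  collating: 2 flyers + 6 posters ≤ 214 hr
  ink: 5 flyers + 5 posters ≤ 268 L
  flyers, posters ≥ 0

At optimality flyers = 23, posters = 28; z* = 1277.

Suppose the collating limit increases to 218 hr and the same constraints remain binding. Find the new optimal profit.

Check each constraint at x*: cutting 283/283 (tight); collating 214/214 (tight); ink 255/268 (slack 13).
Since ink is not tight, its dual is 0.
Dual feasibility on the basic columns requires 5·y_cutting + 2·y_collating = 19, 6·y_cutting + 6·y_collating = 30.
→ y_cutting = 3 and y_collating = 2.
Δz = y_collating·Δb = 2 × (4) = 8, so new z* = 1277 + 8 = 1285.

1285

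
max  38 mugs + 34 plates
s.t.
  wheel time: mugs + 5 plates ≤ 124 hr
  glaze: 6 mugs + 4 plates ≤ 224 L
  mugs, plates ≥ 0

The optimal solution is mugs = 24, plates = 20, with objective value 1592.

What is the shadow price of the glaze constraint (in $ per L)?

Both wheel time and glaze are binding at x*.
From A_Bᵀ y = c: 1·y_wheel time + 6·y_glaze = 38; 5·y_wheel time + 4·y_glaze = 34.
→ y_wheel time = 2 and y_glaze = 6.
Shadow price of glaze = 6.

6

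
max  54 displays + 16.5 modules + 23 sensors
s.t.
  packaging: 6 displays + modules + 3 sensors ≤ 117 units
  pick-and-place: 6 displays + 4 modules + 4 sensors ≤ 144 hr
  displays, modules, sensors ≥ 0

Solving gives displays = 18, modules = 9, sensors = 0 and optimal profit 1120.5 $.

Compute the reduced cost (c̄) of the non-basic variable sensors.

Both packaging and pick-and-place are binding at x*.
From A_Bᵀ y = c: 6·y_packaging + 6·y_pick-and-place = 54; 1·y_packaging + 4·y_pick-and-place = 16.5.
→ y_packaging = 6.5 and y_pick-and-place = 2.5.
Reduced cost of sensors: c₃ − yᵀa₃ = 23 − (6.5·3 + 2.5·4) = 23 − 29.5 = -6.5.

-6.5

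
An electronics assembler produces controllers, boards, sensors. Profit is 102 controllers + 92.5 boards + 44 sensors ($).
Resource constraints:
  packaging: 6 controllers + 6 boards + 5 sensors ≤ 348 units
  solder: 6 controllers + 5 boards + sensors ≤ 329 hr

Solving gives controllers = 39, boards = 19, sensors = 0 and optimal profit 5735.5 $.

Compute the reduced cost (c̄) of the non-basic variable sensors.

-3

Check each constraint at x*: packaging 348/348 (tight); solder 329/329 (tight).
From A_Bᵀ y = c: 6·y_packaging + 6·y_solder = 102; 6·y_packaging + 5·y_solder = 92.5.
→ y_packaging = 7.5 and y_solder = 9.5.
Reduced cost of sensors: c₃ − yᵀa₃ = 44 − (7.5·5 + 9.5·1) = 44 − 47 = -3.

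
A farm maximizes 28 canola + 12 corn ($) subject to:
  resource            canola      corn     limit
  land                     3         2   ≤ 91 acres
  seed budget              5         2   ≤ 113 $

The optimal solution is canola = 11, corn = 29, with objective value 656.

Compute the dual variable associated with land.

At the optimum: land uses 91 of 91 (binding); seed budget uses 113 of 113 (binding).
Dual feasibility on the basic columns requires 3·y_land + 5·y_seed budget = 28, 2·y_land + 2·y_seed budget = 12.
→ y_land = 1 and y_seed budget = 5.
Shadow price of land = 1.

1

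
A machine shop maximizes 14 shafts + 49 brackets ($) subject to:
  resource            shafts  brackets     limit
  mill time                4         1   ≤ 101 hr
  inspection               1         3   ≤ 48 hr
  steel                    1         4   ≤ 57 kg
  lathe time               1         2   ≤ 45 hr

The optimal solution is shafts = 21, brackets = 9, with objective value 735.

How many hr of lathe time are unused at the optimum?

lathe time used = 1·21 + 2·9 = 39; slack = 45 − 39 = 6.

6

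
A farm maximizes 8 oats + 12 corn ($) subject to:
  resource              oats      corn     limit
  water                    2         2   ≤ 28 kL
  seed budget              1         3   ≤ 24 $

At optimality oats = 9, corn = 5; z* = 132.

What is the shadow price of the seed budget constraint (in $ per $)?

Check each constraint at x*: water 28/28 (tight); seed budget 24/24 (tight).
The binding rows give the dual system: 2·y_water + 1·y_seed budget = 8 and 2·y_water + 3·y_seed budget = 12.
This yields shadow prices y_water = 3, y_seed budget = 2.
Shadow price of seed budget = 2.

2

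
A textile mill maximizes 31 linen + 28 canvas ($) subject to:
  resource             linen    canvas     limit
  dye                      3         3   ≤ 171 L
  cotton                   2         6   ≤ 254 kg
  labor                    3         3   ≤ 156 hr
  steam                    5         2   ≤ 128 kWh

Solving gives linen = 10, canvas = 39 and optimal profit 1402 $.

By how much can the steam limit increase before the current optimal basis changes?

19.5

Binding constraints: cotton, steam. The basis is B = [[2,6],[5,2]] with det -26.
Per unit increase in steam, x* moves by d = (0.2308, -0.0769).
The basis stays optimal until labor becomes binding; allowable increase = 19.5 kWh.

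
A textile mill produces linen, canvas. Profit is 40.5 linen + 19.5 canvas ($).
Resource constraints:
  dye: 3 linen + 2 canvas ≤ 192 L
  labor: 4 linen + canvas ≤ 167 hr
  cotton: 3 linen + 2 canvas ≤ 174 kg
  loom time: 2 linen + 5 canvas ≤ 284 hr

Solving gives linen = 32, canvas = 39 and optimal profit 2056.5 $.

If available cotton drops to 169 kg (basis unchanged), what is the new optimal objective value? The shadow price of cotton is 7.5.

2019

Δb = -5, so new z* = 2056.5 + (7.5)·(-5) = 2056.5 − 37.5 = 2019.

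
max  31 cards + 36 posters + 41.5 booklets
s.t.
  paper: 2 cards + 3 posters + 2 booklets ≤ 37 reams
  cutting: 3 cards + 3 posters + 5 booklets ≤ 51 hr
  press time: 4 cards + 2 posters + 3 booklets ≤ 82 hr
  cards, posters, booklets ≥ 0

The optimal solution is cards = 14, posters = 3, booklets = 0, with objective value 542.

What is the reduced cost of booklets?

Binding: paper and cutting. Non-binding: press time (20 unused).
Since press time is not tight, its dual is 0.
The binding rows give the dual system: 2·y_paper + 3·y_cutting = 31 and 3·y_paper + 3·y_cutting = 36.
→ y_paper = 5 and y_cutting = 7.
Reduced cost of booklets: c₃ − yᵀa₃ = 41.5 − (5·2 + 7·5) = 41.5 − 45 = -3.5.

-3.5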